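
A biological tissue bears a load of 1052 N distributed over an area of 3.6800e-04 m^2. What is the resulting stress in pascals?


stress = F / A
stress = 1052 / 3.6800e-04
stress = 2.8587e+06


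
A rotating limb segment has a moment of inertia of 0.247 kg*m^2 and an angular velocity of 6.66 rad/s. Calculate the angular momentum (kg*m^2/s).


L = I * omega
L = 0.247 * 6.66
L = 1.6450


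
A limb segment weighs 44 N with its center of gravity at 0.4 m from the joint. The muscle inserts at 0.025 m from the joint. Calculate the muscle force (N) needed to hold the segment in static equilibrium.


F_muscle = W * d_load / d_muscle
F_muscle = 44 * 0.4 / 0.025
Numerator = 17.6000
F_muscle = 704.0000


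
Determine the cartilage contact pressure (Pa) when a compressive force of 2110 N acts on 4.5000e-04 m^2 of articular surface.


P = F / A
P = 2110 / 4.5000e-04
P = 4.6889e+06


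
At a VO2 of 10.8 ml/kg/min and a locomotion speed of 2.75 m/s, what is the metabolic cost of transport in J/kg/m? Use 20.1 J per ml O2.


Power per kg = VO2 * 20.1 / 60
Power per kg = 10.8 * 20.1 / 60 = 3.6180 W/kg
Cost = power_per_kg / speed
Cost = 3.6180 / 2.75
Cost = 1.3156


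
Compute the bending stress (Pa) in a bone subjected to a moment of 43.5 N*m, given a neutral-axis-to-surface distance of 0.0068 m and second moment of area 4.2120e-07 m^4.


sigma = M * c / I
sigma = 43.5 * 0.0068 / 4.2120e-07
M * c = 0.2958
sigma = 702279.2023


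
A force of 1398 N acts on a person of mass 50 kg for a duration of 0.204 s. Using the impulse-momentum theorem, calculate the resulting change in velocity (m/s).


J = F * dt = 1398 * 0.204 = 285.1920 N*s
delta_v = J / m
delta_v = 285.1920 / 50
delta_v = 5.7038


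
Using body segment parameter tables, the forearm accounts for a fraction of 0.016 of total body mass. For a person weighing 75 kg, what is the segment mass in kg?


m_segment = body_mass * fraction
m_segment = 75 * 0.016
m_segment = 1.2000


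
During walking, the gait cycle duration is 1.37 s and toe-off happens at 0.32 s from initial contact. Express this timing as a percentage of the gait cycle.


pct = (event_time / cycle_time) * 100
pct = (0.32 / 1.37) * 100
ratio = 0.2336
pct = 23.3577


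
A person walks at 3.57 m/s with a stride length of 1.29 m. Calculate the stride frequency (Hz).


f = v / stride_length
f = 3.57 / 1.29
f = 2.7674


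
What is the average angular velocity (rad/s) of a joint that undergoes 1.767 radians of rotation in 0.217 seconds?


omega = delta_theta / delta_t
omega = 1.767 / 0.217
omega = 8.1429


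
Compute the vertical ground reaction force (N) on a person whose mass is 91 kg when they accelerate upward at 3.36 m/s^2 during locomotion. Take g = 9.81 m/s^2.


GRF = m * (g + a)
GRF = 91 * (9.81 + 3.36)
GRF = 91 * 13.1700
GRF = 1198.4700


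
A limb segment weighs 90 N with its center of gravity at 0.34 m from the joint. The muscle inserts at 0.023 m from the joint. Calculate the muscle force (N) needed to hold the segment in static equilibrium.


F_muscle = W * d_load / d_muscle
F_muscle = 90 * 0.34 / 0.023
Numerator = 30.6000
F_muscle = 1330.4348


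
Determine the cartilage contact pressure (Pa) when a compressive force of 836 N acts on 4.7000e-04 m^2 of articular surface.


P = F / A
P = 836 / 4.7000e-04
P = 1.7787e+06


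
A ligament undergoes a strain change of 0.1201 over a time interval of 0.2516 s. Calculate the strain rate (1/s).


strain_rate = delta_strain / delta_t
strain_rate = 0.1201 / 0.2516
strain_rate = 0.4773


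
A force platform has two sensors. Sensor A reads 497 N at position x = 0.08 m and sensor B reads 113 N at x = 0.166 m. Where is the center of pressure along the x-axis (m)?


COP_x = (F1*x1 + F2*x2) / (F1 + F2)
COP_x = (497*0.08 + 113*0.166) / (497 + 113)
Numerator = 58.5180
Denominator = 610
COP_x = 0.0959


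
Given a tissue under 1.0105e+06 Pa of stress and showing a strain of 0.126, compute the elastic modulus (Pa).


E = stress / strain
E = 1.0105e+06 / 0.126
E = 8.0198e+06


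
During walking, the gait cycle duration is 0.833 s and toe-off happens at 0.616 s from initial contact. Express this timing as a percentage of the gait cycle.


pct = (event_time / cycle_time) * 100
pct = (0.616 / 0.833) * 100
ratio = 0.7395
pct = 73.9496


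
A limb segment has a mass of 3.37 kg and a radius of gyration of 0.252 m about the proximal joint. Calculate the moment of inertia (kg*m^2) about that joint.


I = m * k^2
I = 3.37 * 0.252^2
k^2 = 0.0635
I = 0.2140


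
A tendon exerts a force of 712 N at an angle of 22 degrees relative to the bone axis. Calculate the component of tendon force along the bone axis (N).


F_eff = F_tendon * cos(theta)
theta = 22 deg = 0.3840 rad
cos(theta) = 0.9272
F_eff = 712 * 0.9272
F_eff = 660.1549


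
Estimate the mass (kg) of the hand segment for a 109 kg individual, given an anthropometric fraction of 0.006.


m_segment = body_mass * fraction
m_segment = 109 * 0.006
m_segment = 0.6540


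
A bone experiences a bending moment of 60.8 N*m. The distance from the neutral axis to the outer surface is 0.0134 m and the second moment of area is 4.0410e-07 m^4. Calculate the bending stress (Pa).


sigma = M * c / I
sigma = 60.8 * 0.0134 / 4.0410e-07
M * c = 0.8147
sigma = 2.0161e+06


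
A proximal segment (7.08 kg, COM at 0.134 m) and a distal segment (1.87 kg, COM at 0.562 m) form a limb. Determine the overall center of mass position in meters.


COM = (m1*x1 + m2*x2) / (m1 + m2)
COM = (7.08*0.134 + 1.87*0.562) / (7.08 + 1.87)
Numerator = 1.9997
Denominator = 8.9500
COM = 0.2234


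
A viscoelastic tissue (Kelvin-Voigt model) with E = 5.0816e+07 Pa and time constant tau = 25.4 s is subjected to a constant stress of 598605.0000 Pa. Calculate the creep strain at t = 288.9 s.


epsilon(t) = (sigma/E) * (1 - exp(-t/tau))
sigma/E = 598605.0000 / 5.0816e+07 = 0.0118
exp(-t/tau) = exp(-288.9 / 25.4) = 1.1490e-05
epsilon = 0.0118 * (1 - 1.1490e-05)
epsilon = 0.0118


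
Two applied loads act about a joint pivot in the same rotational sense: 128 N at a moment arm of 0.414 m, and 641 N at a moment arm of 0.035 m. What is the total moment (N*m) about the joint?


M = F1 * d1 + F2 * d2
M = 128 * 0.414 + 641 * 0.035
M = 52.9920 + 22.4350
M = 75.4270


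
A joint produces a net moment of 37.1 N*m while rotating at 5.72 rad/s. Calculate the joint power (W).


P = M * omega
P = 37.1 * 5.72
P = 212.2120


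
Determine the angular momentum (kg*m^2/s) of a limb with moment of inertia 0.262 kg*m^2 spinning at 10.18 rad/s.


L = I * omega
L = 0.262 * 10.18
L = 2.6672


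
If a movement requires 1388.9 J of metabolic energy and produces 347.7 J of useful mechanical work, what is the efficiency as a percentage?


eta = (W_mech / E_meta) * 100
eta = (347.7 / 1388.9) * 100
ratio = 0.2503
eta = 25.0342


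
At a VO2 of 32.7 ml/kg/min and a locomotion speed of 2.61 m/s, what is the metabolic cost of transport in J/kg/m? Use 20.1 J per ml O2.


Power per kg = VO2 * 20.1 / 60
Power per kg = 32.7 * 20.1 / 60 = 10.9545 W/kg
Cost = power_per_kg / speed
Cost = 10.9545 / 2.61
Cost = 4.1971


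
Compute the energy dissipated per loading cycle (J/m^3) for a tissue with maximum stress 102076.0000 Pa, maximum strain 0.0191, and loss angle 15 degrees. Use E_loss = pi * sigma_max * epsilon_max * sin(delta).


E_loss = pi * sigma_max * epsilon_max * sin(delta)
delta = 15 deg = 0.2618 rad
sin(delta) = 0.2588
E_loss = pi * 102076.0000 * 0.0191 * 0.2588
E_loss = 1585.2695


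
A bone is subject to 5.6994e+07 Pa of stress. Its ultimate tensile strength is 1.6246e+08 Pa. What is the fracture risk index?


FRI = applied / ultimate
FRI = 5.6994e+07 / 1.6246e+08
FRI = 0.3508


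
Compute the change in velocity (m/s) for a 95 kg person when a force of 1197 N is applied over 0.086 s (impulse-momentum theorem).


J = F * dt = 1197 * 0.086 = 102.9420 N*s
delta_v = J / m
delta_v = 102.9420 / 95
delta_v = 1.0836


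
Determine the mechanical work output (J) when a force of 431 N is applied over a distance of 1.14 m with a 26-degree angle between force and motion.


W = F * d * cos(theta)
theta = 26 deg = 0.4538 rad
cos(theta) = 0.8988
W = 431 * 1.14 * 0.8988
W = 441.6135


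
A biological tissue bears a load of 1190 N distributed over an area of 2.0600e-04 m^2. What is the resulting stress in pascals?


stress = F / A
stress = 1190 / 2.0600e-04
stress = 5.7767e+06


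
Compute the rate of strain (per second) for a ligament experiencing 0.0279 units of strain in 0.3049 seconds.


strain_rate = delta_strain / delta_t
strain_rate = 0.0279 / 0.3049
strain_rate = 0.0915


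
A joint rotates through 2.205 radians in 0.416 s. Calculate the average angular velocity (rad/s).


omega = delta_theta / delta_t
omega = 2.205 / 0.416
omega = 5.3005


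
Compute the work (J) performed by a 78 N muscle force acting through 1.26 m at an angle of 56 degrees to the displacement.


W = F * d * cos(theta)
theta = 56 deg = 0.9774 rad
cos(theta) = 0.5592
W = 78 * 1.26 * 0.5592
W = 54.9575


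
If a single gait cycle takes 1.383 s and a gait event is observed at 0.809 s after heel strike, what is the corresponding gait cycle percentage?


pct = (event_time / cycle_time) * 100
pct = (0.809 / 1.383) * 100
ratio = 0.5850
pct = 58.4960


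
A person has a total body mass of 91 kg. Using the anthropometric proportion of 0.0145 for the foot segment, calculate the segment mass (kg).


m_segment = body_mass * fraction
m_segment = 91 * 0.0145
m_segment = 1.3195


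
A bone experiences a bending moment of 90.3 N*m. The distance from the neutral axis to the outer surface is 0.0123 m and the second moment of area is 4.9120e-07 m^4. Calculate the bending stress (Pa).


sigma = M * c / I
sigma = 90.3 * 0.0123 / 4.9120e-07
M * c = 1.1107
sigma = 2.2612e+06


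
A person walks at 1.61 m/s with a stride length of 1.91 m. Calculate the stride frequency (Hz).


f = v / stride_length
f = 1.61 / 1.91
f = 0.8429


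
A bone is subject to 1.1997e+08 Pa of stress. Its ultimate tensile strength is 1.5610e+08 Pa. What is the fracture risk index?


FRI = applied / ultimate
FRI = 1.1997e+08 / 1.5610e+08
FRI = 0.7685


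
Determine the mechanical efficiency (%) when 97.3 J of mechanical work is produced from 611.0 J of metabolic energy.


eta = (W_mech / E_meta) * 100
eta = (97.3 / 611.0) * 100
ratio = 0.1592
eta = 15.9247


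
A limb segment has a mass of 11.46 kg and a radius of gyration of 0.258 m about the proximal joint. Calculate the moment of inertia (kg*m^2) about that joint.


I = m * k^2
I = 11.46 * 0.258^2
k^2 = 0.0666
I = 0.7628


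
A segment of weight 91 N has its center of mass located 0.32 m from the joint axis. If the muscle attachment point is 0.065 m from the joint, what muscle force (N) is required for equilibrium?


F_muscle = W * d_load / d_muscle
F_muscle = 91 * 0.32 / 0.065
Numerator = 29.1200
F_muscle = 448.0000


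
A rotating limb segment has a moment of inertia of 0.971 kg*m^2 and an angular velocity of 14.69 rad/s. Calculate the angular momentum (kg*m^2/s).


L = I * omega
L = 0.971 * 14.69
L = 14.2640


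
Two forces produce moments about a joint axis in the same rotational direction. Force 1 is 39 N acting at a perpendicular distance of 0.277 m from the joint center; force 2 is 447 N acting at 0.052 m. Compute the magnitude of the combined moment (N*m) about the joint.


M = F1 * d1 + F2 * d2
M = 39 * 0.277 + 447 * 0.052
M = 10.8030 + 23.2440
M = 34.0470


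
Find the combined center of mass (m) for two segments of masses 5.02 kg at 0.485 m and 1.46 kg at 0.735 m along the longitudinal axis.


COM = (m1*x1 + m2*x2) / (m1 + m2)
COM = (5.02*0.485 + 1.46*0.735) / (5.02 + 1.46)
Numerator = 3.5078
Denominator = 6.4800
COM = 0.5413


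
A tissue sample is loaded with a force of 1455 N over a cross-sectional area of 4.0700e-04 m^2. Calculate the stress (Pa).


stress = F / A
stress = 1455 / 4.0700e-04
stress = 3.5749e+06


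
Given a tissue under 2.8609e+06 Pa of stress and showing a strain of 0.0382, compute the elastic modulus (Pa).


E = stress / strain
E = 2.8609e+06 / 0.0382
E = 7.4893e+07


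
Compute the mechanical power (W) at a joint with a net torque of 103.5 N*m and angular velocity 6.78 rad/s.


P = M * omega
P = 103.5 * 6.78
P = 701.7300


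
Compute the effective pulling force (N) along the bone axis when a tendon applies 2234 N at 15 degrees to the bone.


F_eff = F_tendon * cos(theta)
theta = 15 deg = 0.2618 rad
cos(theta) = 0.9659
F_eff = 2234 * 0.9659
F_eff = 2157.8783


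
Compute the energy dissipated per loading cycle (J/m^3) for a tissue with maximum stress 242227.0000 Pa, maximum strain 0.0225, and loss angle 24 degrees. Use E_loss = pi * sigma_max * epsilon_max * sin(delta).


E_loss = pi * sigma_max * epsilon_max * sin(delta)
delta = 24 deg = 0.4189 rad
sin(delta) = 0.4067
E_loss = pi * 242227.0000 * 0.0225 * 0.4067
E_loss = 6964.1520


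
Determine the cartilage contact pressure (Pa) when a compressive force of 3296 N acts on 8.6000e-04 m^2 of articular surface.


P = F / A
P = 3296 / 8.6000e-04
P = 3.8326e+06


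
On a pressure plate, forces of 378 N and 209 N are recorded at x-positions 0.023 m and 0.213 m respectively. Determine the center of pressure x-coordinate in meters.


COP_x = (F1*x1 + F2*x2) / (F1 + F2)
COP_x = (378*0.023 + 209*0.213) / (378 + 209)
Numerator = 53.2110
Denominator = 587
COP_x = 0.0906


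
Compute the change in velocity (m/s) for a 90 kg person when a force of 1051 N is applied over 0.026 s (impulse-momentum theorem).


J = F * dt = 1051 * 0.026 = 27.3260 N*s
delta_v = J / m
delta_v = 27.3260 / 90
delta_v = 0.3036


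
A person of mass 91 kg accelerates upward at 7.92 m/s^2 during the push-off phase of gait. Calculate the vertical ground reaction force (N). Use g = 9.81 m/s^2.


GRF = m * (g + a)
GRF = 91 * (9.81 + 7.92)
GRF = 91 * 17.7300
GRF = 1613.4300


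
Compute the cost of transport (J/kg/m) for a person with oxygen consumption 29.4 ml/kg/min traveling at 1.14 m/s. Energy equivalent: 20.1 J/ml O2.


Power per kg = VO2 * 20.1 / 60
Power per kg = 29.4 * 20.1 / 60 = 9.8490 W/kg
Cost = power_per_kg / speed
Cost = 9.8490 / 1.14
Cost = 8.6395


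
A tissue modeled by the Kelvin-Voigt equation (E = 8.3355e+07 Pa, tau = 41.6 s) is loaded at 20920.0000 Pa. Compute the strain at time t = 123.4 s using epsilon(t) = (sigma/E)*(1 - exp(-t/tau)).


epsilon(t) = (sigma/E) * (1 - exp(-t/tau))
sigma/E = 20920.0000 / 8.3355e+07 = 2.5097e-04
exp(-t/tau) = exp(-123.4 / 41.6) = 0.0515
epsilon = 2.5097e-04 * (1 - 0.0515)
epsilon = 2.3805e-04


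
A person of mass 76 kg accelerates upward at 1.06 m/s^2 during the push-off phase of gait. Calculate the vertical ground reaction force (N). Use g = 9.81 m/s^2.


GRF = m * (g + a)
GRF = 76 * (9.81 + 1.06)
GRF = 76 * 10.8700
GRF = 826.1200


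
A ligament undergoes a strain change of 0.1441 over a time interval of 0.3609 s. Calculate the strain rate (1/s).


strain_rate = delta_strain / delta_t
strain_rate = 0.1441 / 0.3609
strain_rate = 0.3993


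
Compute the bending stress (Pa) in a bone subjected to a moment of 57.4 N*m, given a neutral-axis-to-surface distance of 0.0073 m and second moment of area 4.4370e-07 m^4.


sigma = M * c / I
sigma = 57.4 * 0.0073 / 4.4370e-07
M * c = 0.4190
sigma = 944376.8312


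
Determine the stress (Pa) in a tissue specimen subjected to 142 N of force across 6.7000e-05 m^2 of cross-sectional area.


stress = F / A
stress = 142 / 6.7000e-05
stress = 2.1194e+06


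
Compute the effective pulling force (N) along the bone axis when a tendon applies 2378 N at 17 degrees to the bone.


F_eff = F_tendon * cos(theta)
theta = 17 deg = 0.2967 rad
cos(theta) = 0.9563
F_eff = 2378 * 0.9563
F_eff = 2274.0927


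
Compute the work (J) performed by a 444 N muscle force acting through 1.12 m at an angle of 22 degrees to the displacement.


W = F * d * cos(theta)
theta = 22 deg = 0.3840 rad
cos(theta) = 0.9272
W = 444 * 1.12 * 0.9272
W = 461.0700


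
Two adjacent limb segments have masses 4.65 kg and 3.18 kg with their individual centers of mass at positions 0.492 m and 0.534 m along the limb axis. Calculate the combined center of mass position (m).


COM = (m1*x1 + m2*x2) / (m1 + m2)
COM = (4.65*0.492 + 3.18*0.534) / (4.65 + 3.18)
Numerator = 3.9859
Denominator = 7.8300
COM = 0.5091


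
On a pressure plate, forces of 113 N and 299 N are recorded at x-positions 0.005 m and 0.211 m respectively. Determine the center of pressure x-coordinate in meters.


COP_x = (F1*x1 + F2*x2) / (F1 + F2)
COP_x = (113*0.005 + 299*0.211) / (113 + 299)
Numerator = 63.6540
Denominator = 412
COP_x = 0.1545


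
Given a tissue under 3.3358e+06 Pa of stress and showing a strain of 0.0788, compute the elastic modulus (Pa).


E = stress / strain
E = 3.3358e+06 / 0.0788
E = 4.2332e+07


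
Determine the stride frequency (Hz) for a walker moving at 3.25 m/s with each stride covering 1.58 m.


f = v / stride_length
f = 3.25 / 1.58
f = 2.0570


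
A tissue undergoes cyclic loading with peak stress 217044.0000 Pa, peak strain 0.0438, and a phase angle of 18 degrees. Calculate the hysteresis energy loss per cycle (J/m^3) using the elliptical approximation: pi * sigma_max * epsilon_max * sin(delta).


E_loss = pi * sigma_max * epsilon_max * sin(delta)
delta = 18 deg = 0.3142 rad
sin(delta) = 0.3090
E_loss = pi * 217044.0000 * 0.0438 * 0.3090
E_loss = 9228.9891


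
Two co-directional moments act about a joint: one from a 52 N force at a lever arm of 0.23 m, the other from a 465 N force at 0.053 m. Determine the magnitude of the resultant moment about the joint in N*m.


M = F1 * d1 + F2 * d2
M = 52 * 0.23 + 465 * 0.053
M = 11.9600 + 24.6450
M = 36.6050


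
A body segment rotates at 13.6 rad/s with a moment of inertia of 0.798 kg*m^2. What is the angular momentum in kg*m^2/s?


L = I * omega
L = 0.798 * 13.6
L = 10.8528


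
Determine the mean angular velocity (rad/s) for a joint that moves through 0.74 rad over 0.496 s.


omega = delta_theta / delta_t
omega = 0.74 / 0.496
omega = 1.4919


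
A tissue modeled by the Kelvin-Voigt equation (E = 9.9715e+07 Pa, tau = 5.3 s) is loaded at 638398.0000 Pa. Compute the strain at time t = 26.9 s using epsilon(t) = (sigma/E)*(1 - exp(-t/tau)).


epsilon(t) = (sigma/E) * (1 - exp(-t/tau))
sigma/E = 638398.0000 / 9.9715e+07 = 0.0064
exp(-t/tau) = exp(-26.9 / 5.3) = 0.0062
epsilon = 0.0064 * (1 - 0.0062)
epsilon = 0.0064


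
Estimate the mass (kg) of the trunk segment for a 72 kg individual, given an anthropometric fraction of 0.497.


m_segment = body_mass * fraction
m_segment = 72 * 0.497
m_segment = 35.7840


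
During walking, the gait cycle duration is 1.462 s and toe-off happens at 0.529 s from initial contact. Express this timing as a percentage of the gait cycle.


pct = (event_time / cycle_time) * 100
pct = (0.529 / 1.462) * 100
ratio = 0.3618
pct = 36.1833


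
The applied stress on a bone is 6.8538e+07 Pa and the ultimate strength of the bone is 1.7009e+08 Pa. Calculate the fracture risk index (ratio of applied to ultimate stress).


FRI = applied / ultimate
FRI = 6.8538e+07 / 1.7009e+08
FRI = 0.4030


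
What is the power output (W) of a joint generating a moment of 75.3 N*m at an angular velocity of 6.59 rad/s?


P = M * omega
P = 75.3 * 6.59
P = 496.2270


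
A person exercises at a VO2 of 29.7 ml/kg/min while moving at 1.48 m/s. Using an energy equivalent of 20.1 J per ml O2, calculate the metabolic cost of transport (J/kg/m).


Power per kg = VO2 * 20.1 / 60
Power per kg = 29.7 * 20.1 / 60 = 9.9495 W/kg
Cost = power_per_kg / speed
Cost = 9.9495 / 1.48
Cost = 6.7226


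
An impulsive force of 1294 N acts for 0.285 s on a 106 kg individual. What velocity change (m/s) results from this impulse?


J = F * dt = 1294 * 0.285 = 368.7900 N*s
delta_v = J / m
delta_v = 368.7900 / 106
delta_v = 3.4792


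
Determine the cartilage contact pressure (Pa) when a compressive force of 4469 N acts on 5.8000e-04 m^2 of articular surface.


P = F / A
P = 4469 / 5.8000e-04
P = 7.7052e+06


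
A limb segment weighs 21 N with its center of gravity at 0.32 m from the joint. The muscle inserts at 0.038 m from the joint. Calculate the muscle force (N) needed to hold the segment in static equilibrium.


F_muscle = W * d_load / d_muscle
F_muscle = 21 * 0.32 / 0.038
Numerator = 6.7200
F_muscle = 176.8421


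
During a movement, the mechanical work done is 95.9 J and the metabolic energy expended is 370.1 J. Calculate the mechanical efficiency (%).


eta = (W_mech / E_meta) * 100
eta = (95.9 / 370.1) * 100
ratio = 0.2591
eta = 25.9119


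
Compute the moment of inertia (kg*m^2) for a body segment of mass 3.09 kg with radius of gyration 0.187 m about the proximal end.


I = m * k^2
I = 3.09 * 0.187^2
k^2 = 0.0350
I = 0.1081


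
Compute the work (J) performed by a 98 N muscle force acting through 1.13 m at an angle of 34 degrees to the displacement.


W = F * d * cos(theta)
theta = 34 deg = 0.5934 rad
cos(theta) = 0.8290
W = 98 * 1.13 * 0.8290
W = 91.8076


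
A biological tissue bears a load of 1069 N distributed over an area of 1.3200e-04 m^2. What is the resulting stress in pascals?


stress = F / A
stress = 1069 / 1.3200e-04
stress = 8.0985e+06


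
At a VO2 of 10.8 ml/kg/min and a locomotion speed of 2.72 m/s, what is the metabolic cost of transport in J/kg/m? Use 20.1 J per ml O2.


Power per kg = VO2 * 20.1 / 60
Power per kg = 10.8 * 20.1 / 60 = 3.6180 W/kg
Cost = power_per_kg / speed
Cost = 3.6180 / 2.72
Cost = 1.3301


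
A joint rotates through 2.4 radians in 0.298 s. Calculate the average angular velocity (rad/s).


omega = delta_theta / delta_t
omega = 2.4 / 0.298
omega = 8.0537


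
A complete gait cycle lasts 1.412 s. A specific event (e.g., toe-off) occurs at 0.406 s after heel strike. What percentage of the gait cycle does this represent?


pct = (event_time / cycle_time) * 100
pct = (0.406 / 1.412) * 100
ratio = 0.2875
pct = 28.7535


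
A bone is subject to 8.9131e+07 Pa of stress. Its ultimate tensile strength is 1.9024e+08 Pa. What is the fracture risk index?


FRI = applied / ultimate
FRI = 8.9131e+07 / 1.9024e+08
FRI = 0.4685


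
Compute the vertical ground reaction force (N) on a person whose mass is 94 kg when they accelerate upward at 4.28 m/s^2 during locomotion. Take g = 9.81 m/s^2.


GRF = m * (g + a)
GRF = 94 * (9.81 + 4.28)
GRF = 94 * 14.0900
GRF = 1324.4600


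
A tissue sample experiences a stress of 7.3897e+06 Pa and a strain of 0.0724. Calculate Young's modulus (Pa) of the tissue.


E = stress / strain
E = 7.3897e+06 / 0.0724
E = 1.0207e+08


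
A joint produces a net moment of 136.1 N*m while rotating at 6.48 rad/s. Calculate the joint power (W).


P = M * omega
P = 136.1 * 6.48
P = 881.9280


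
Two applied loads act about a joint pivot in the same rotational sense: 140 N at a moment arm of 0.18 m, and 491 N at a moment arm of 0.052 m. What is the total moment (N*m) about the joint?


M = F1 * d1 + F2 * d2
M = 140 * 0.18 + 491 * 0.052
M = 25.2000 + 25.5320
M = 50.7320


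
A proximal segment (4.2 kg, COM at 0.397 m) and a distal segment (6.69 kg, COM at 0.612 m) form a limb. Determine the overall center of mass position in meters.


COM = (m1*x1 + m2*x2) / (m1 + m2)
COM = (4.2*0.397 + 6.69*0.612) / (4.2 + 6.69)
Numerator = 5.7617
Denominator = 10.8900
COM = 0.5291


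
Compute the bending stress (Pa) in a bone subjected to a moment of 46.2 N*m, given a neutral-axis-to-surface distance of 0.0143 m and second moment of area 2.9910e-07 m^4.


sigma = M * c / I
sigma = 46.2 * 0.0143 / 2.9910e-07
M * c = 0.6607
sigma = 2.2088e+06


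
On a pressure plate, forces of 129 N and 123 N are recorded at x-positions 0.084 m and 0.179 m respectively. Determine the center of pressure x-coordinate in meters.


COP_x = (F1*x1 + F2*x2) / (F1 + F2)
COP_x = (129*0.084 + 123*0.179) / (129 + 123)
Numerator = 32.8530
Denominator = 252
COP_x = 0.1304


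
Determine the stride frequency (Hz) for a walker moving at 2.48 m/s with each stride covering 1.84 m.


f = v / stride_length
f = 2.48 / 1.84
f = 1.3478


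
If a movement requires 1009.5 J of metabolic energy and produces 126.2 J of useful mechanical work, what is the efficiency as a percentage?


eta = (W_mech / E_meta) * 100
eta = (126.2 / 1009.5) * 100
ratio = 0.1250
eta = 12.5012


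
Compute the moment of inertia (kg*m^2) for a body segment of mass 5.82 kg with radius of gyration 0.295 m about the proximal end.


I = m * k^2
I = 5.82 * 0.295^2
k^2 = 0.0870
I = 0.5065


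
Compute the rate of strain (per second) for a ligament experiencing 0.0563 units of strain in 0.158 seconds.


strain_rate = delta_strain / delta_t
strain_rate = 0.0563 / 0.158
strain_rate = 0.3563


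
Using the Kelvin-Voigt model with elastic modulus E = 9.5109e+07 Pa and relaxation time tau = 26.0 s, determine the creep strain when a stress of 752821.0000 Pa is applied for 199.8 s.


epsilon(t) = (sigma/E) * (1 - exp(-t/tau))
sigma/E = 752821.0000 / 9.5109e+07 = 0.0079
exp(-t/tau) = exp(-199.8 / 26.0) = 4.5985e-04
epsilon = 0.0079 * (1 - 4.5985e-04)
epsilon = 0.0079


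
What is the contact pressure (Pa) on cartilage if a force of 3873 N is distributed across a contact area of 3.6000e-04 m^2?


P = F / A
P = 3873 / 3.6000e-04
P = 1.0758e+07


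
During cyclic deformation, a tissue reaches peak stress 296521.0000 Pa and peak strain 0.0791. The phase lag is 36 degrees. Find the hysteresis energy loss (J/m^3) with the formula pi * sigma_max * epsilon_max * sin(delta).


E_loss = pi * sigma_max * epsilon_max * sin(delta)
delta = 36 deg = 0.6283 rad
sin(delta) = 0.5878
E_loss = pi * 296521.0000 * 0.0791 * 0.5878
E_loss = 43311.2280


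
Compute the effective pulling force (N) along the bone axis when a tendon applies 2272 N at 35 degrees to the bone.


F_eff = F_tendon * cos(theta)
theta = 35 deg = 0.6109 rad
cos(theta) = 0.8192
F_eff = 2272 * 0.8192
F_eff = 1861.1134


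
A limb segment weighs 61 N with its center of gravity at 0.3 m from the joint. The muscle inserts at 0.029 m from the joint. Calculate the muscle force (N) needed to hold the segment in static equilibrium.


F_muscle = W * d_load / d_muscle
F_muscle = 61 * 0.3 / 0.029
Numerator = 18.3000
F_muscle = 631.0345


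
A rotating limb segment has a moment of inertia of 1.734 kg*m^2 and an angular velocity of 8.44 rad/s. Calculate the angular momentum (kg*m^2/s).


L = I * omega
L = 1.734 * 8.44
L = 14.6350


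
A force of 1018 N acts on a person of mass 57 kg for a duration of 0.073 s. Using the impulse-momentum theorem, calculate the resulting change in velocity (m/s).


J = F * dt = 1018 * 0.073 = 74.3140 N*s
delta_v = J / m
delta_v = 74.3140 / 57
delta_v = 1.3038


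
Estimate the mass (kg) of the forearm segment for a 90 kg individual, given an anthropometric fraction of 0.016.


m_segment = body_mass * fraction
m_segment = 90 * 0.016
m_segment = 1.4400


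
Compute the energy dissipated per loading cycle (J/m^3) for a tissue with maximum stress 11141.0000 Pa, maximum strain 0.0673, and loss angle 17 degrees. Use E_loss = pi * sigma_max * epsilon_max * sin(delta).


E_loss = pi * sigma_max * epsilon_max * sin(delta)
delta = 17 deg = 0.2967 rad
sin(delta) = 0.2924
E_loss = pi * 11141.0000 * 0.0673 * 0.2924
E_loss = 688.6911


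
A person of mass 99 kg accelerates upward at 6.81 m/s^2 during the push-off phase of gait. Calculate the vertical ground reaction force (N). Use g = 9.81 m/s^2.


GRF = m * (g + a)
GRF = 99 * (9.81 + 6.81)
GRF = 99 * 16.6200
GRF = 1645.3800


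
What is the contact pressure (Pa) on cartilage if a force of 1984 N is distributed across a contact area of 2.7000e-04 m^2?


P = F / A
P = 1984 / 2.7000e-04
P = 7.3481e+06


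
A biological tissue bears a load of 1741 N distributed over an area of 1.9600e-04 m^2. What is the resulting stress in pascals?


stress = F / A
stress = 1741 / 1.9600e-04
stress = 8.8827e+06


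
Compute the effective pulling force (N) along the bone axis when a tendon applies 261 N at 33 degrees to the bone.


F_eff = F_tendon * cos(theta)
theta = 33 deg = 0.5760 rad
cos(theta) = 0.8387
F_eff = 261 * 0.8387
F_eff = 218.8930


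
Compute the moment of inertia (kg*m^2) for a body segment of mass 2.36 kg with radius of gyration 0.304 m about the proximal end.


I = m * k^2
I = 2.36 * 0.304^2
k^2 = 0.0924
I = 0.2181


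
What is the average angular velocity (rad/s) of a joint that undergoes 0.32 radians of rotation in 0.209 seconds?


omega = delta_theta / delta_t
omega = 0.32 / 0.209
omega = 1.5311


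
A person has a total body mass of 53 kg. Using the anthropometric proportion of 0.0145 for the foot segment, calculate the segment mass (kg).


m_segment = body_mass * fraction
m_segment = 53 * 0.0145
m_segment = 0.7685


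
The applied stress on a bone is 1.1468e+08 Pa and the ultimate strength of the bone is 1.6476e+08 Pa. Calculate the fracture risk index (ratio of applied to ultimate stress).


FRI = applied / ultimate
FRI = 1.1468e+08 / 1.6476e+08
FRI = 0.6960


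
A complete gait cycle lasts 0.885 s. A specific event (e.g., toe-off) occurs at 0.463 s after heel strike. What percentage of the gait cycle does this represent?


pct = (event_time / cycle_time) * 100
pct = (0.463 / 0.885) * 100
ratio = 0.5232
pct = 52.3164


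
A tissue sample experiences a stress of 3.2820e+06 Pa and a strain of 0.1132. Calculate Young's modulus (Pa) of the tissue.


E = stress / strain
E = 3.2820e+06 / 0.1132
E = 2.8993e+07


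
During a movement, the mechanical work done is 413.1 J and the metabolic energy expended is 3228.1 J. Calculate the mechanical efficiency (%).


eta = (W_mech / E_meta) * 100
eta = (413.1 / 3228.1) * 100
ratio = 0.1280
eta = 12.7970


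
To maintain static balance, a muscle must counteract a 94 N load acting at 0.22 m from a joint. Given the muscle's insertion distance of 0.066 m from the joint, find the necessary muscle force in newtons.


F_muscle = W * d_load / d_muscle
F_muscle = 94 * 0.22 / 0.066
Numerator = 20.6800
F_muscle = 313.3333


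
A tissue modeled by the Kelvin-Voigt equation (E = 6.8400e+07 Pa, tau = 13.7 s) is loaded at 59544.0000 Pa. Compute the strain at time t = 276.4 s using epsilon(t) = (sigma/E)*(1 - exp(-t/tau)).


epsilon(t) = (sigma/E) * (1 - exp(-t/tau))
sigma/E = 59544.0000 / 6.8400e+07 = 8.7053e-04
exp(-t/tau) = exp(-276.4 / 13.7) = 1.7299e-09
epsilon = 8.7053e-04 * (1 - 1.7299e-09)
epsilon = 8.7053e-04


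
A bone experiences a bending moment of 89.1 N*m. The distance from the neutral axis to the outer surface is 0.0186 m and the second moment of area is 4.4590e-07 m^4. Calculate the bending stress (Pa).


sigma = M * c / I
sigma = 89.1 * 0.0186 / 4.4590e-07
M * c = 1.6573
sigma = 3.7167e+06


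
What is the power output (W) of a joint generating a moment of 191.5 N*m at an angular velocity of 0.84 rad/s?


P = M * omega
P = 191.5 * 0.84
P = 160.8600


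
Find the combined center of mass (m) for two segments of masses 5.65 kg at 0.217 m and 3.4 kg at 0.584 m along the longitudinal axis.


COM = (m1*x1 + m2*x2) / (m1 + m2)
COM = (5.65*0.217 + 3.4*0.584) / (5.65 + 3.4)
Numerator = 3.2116
Denominator = 9.0500
COM = 0.3549


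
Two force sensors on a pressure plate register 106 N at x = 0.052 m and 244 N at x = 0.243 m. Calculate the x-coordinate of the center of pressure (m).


COP_x = (F1*x1 + F2*x2) / (F1 + F2)
COP_x = (106*0.052 + 244*0.243) / (106 + 244)
Numerator = 64.8040
Denominator = 350
COP_x = 0.1852


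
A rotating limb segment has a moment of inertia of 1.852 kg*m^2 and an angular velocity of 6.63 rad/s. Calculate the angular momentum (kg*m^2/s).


L = I * omega
L = 1.852 * 6.63
L = 12.2788


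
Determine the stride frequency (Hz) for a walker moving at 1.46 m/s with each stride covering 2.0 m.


f = v / stride_length
f = 1.46 / 2.0
f = 0.7300


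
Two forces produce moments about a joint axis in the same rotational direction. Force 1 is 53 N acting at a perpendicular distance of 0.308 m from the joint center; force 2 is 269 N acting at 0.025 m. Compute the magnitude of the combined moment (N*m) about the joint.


M = F1 * d1 + F2 * d2
M = 53 * 0.308 + 269 * 0.025
M = 16.3240 + 6.7250
M = 23.0490


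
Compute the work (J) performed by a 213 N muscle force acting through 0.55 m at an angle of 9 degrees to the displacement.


W = F * d * cos(theta)
theta = 9 deg = 0.1571 rad
cos(theta) = 0.9877
W = 213 * 0.55 * 0.9877
W = 115.7077


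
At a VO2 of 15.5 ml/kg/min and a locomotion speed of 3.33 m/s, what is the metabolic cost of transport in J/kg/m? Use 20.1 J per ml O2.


Power per kg = VO2 * 20.1 / 60
Power per kg = 15.5 * 20.1 / 60 = 5.1925 W/kg
Cost = power_per_kg / speed
Cost = 5.1925 / 3.33
Cost = 1.5593


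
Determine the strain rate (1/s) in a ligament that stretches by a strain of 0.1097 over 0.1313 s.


strain_rate = delta_strain / delta_t
strain_rate = 0.1097 / 0.1313
strain_rate = 0.8355


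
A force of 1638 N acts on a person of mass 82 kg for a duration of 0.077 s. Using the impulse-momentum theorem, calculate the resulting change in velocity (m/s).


J = F * dt = 1638 * 0.077 = 126.1260 N*s
delta_v = J / m
delta_v = 126.1260 / 82
delta_v = 1.5381


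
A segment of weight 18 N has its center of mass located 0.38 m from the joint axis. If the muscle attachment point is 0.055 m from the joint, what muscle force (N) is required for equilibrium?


F_muscle = W * d_load / d_muscle
F_muscle = 18 * 0.38 / 0.055
Numerator = 6.8400
F_muscle = 124.3636


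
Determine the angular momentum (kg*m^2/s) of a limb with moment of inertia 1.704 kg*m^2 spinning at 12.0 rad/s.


L = I * omega
L = 1.704 * 12.0
L = 20.4480


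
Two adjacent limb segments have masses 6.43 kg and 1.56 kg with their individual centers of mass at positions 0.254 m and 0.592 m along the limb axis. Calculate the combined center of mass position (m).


COM = (m1*x1 + m2*x2) / (m1 + m2)
COM = (6.43*0.254 + 1.56*0.592) / (6.43 + 1.56)
Numerator = 2.5567
Denominator = 7.9900
COM = 0.3200


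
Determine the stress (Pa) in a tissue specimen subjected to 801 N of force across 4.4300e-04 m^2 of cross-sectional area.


stress = F / A
stress = 801 / 4.4300e-04
stress = 1.8081e+06


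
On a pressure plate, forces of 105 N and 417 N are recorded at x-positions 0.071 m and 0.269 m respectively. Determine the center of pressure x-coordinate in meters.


COP_x = (F1*x1 + F2*x2) / (F1 + F2)
COP_x = (105*0.071 + 417*0.269) / (105 + 417)
Numerator = 119.6280
Denominator = 522
COP_x = 0.2292


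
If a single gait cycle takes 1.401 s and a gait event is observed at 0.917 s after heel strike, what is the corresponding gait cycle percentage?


pct = (event_time / cycle_time) * 100
pct = (0.917 / 1.401) * 100
ratio = 0.6545
pct = 65.4532


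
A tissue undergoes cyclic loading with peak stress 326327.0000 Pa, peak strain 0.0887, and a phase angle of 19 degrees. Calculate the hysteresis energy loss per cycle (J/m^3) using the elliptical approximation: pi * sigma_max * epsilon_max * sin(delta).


E_loss = pi * sigma_max * epsilon_max * sin(delta)
delta = 19 deg = 0.3316 rad
sin(delta) = 0.3256
E_loss = pi * 326327.0000 * 0.0887 * 0.3256
E_loss = 29605.2286


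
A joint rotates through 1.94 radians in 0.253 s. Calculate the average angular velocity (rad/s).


omega = delta_theta / delta_t
omega = 1.94 / 0.253
omega = 7.6680


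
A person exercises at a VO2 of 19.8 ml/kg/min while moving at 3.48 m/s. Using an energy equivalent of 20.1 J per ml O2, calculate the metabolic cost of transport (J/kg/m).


Power per kg = VO2 * 20.1 / 60
Power per kg = 19.8 * 20.1 / 60 = 6.6330 W/kg
Cost = power_per_kg / speed
Cost = 6.6330 / 3.48
Cost = 1.9060


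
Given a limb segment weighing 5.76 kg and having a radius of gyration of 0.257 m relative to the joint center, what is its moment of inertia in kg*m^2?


I = m * k^2
I = 5.76 * 0.257^2
k^2 = 0.0660
I = 0.3804


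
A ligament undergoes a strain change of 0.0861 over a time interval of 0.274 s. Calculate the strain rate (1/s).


strain_rate = delta_strain / delta_t
strain_rate = 0.0861 / 0.274
strain_rate = 0.3142


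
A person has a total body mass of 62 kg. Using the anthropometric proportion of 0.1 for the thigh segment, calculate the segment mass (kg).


m_segment = body_mass * fraction
m_segment = 62 * 0.1
m_segment = 6.2000


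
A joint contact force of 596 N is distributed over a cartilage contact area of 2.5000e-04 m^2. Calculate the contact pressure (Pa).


P = F / A
P = 596 / 2.5000e-04
P = 2.3840e+06


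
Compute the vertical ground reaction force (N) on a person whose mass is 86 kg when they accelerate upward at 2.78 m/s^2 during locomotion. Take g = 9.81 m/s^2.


GRF = m * (g + a)
GRF = 86 * (9.81 + 2.78)
GRF = 86 * 12.5900
GRF = 1082.7400


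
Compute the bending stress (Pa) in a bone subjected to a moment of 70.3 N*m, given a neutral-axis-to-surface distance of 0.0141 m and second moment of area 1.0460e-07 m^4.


sigma = M * c / I
sigma = 70.3 * 0.0141 / 1.0460e-07
M * c = 0.9912
sigma = 9.4764e+06


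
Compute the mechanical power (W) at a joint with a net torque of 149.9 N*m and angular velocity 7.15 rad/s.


P = M * omega
P = 149.9 * 7.15
P = 1071.7850


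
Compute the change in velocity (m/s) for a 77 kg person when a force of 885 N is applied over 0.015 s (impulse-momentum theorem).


J = F * dt = 885 * 0.015 = 13.2750 N*s
delta_v = J / m
delta_v = 13.2750 / 77
delta_v = 0.1724


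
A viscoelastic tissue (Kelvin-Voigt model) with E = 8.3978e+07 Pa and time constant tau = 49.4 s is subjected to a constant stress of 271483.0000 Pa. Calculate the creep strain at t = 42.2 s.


epsilon(t) = (sigma/E) * (1 - exp(-t/tau))
sigma/E = 271483.0000 / 8.3978e+07 = 0.0032
exp(-t/tau) = exp(-42.2 / 49.4) = 0.4256
epsilon = 0.0032 * (1 - 0.4256)
epsilon = 0.0019


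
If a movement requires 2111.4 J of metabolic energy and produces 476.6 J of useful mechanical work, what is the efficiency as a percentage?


eta = (W_mech / E_meta) * 100
eta = (476.6 / 2111.4) * 100
ratio = 0.2257
eta = 22.5727


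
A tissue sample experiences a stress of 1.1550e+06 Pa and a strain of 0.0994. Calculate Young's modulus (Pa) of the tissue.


E = stress / strain
E = 1.1550e+06 / 0.0994
E = 1.1620e+07


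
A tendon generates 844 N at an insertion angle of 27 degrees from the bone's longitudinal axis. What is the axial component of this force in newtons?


F_eff = F_tendon * cos(theta)
theta = 27 deg = 0.4712 rad
cos(theta) = 0.8910
F_eff = 844 * 0.8910
F_eff = 752.0095


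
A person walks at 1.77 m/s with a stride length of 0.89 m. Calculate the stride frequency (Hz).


f = v / stride_length
f = 1.77 / 0.89
f = 1.9888


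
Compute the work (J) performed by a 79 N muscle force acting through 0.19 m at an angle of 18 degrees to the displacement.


W = F * d * cos(theta)
theta = 18 deg = 0.3142 rad
cos(theta) = 0.9511
W = 79 * 0.19 * 0.9511
W = 14.2754


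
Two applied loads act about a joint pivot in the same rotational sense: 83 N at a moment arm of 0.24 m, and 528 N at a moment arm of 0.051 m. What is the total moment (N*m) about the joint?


M = F1 * d1 + F2 * d2
M = 83 * 0.24 + 528 * 0.051
M = 19.9200 + 26.9280
M = 46.8480


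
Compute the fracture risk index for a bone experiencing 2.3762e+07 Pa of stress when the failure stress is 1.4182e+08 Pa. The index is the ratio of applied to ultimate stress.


FRI = applied / ultimate
FRI = 2.3762e+07 / 1.4182e+08
FRI = 0.1676
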